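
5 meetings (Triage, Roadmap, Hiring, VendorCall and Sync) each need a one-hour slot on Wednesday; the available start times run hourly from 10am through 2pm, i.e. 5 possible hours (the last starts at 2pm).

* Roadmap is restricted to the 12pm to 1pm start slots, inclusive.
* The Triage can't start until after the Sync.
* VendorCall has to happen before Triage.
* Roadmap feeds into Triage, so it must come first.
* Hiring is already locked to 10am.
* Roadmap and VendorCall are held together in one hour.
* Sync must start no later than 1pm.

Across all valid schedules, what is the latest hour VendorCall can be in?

VendorCall must be in the same hour as Roadmap, which can't be before 12pm, so VendorCall is at least 12pm; downstream work caps VendorCall at 1pm.
VendorCall at 1pm is achievable: Triage=2pm; Sync=10am; Roadmap=1pm; VendorCall=1pm; Hiring=10am.

1pm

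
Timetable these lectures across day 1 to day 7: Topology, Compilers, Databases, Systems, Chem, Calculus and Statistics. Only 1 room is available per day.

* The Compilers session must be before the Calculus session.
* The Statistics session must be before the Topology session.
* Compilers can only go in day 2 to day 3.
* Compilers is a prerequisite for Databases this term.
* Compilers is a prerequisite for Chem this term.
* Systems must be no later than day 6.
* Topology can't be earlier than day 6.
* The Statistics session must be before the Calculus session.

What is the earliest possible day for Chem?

day 3

Precedence pushes Chem to at least day 3.
Chem at day 3 is achievable: Databases -> day 7, Statistics -> day 4, Chem -> day 3, Systems -> day 1, Compilers -> day 2, Topology -> day 6, Calculus -> day 5.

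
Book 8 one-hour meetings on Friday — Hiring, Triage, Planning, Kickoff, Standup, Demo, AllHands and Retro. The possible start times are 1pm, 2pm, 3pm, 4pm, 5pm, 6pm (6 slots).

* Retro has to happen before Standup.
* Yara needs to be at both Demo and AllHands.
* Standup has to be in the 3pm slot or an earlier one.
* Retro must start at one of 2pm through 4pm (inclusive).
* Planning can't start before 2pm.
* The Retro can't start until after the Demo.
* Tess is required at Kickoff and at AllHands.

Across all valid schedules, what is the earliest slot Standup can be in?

3pm

Precedence pushes Standup to at least 3pm; Standup's own window allows nothing later than 3pm.
Standup at 3pm is achievable: Planning=2pm; Hiring=1pm; Kickoff=1pm; Triage=1pm; Retro=2pm; Demo=1pm; AllHands=2pm; Standup=3pm.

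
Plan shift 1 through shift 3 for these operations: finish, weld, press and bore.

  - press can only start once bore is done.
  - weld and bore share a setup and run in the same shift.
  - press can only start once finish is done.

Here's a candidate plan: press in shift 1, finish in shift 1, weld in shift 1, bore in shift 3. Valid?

No — it violates: press can only start once bore is done

press can only start once bore is done — violated.
press can only start once finish is done — violated.
weld and bore share a setup and run in the same shift — violated.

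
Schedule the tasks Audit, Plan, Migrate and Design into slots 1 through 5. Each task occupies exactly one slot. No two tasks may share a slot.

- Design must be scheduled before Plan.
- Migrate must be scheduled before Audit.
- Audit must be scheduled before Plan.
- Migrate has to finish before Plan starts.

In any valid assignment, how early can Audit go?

2

Precedence pushes Audit to at least 2; downstream work caps Audit at 4.
Audit at 2 is achievable: Plan in 4; Migrate in 1; Audit in 2; Design in 3.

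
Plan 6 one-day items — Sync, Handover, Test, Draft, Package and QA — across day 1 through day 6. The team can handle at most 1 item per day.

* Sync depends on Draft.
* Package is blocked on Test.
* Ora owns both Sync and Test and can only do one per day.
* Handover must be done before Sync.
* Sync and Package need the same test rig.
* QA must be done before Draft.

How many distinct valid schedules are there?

Splitting on Sync: it can be day 4 (3), day 5 (12), day 6 (30). Listing each branch's schedules as (Handover, Test, Draft, Package, QA) by day number:
Sync=day 4: (1,5,3,6,2) (2,5,3,6,1) (3,5,2,6,1) — 3.
Sync=day 5: (1,2,4,6,3) (1,3,4,6,2) (1,4,3,6,2) (2,1,4,6,3) (2,3,4,6,1) (2,4,3,6,1) (3,1,4,6,2) (3,2,4,6,1) (3,4,2,6,1) (4,1,3,6,2) (4,2,3,6,1) (4,3,2,6,1) — 12.
Sync=day 6: (1,2,4,5,3) (1,2,5,3,4) (1,2,5,4,3) (1,3,4,5,2) (1,3,5,4,2) (1,4,3,5,2) (2,1,4,5,3) (2,1,5,3,4) (2,1,5,4,3) (2,3,4,5,1) (2,3,5,4,1) (2,4,3,5,1) (3,1,4,5,2) (3,1,5,2,4) (3,1,5,4,2) (3,2,4,5,1) (3,2,5,4,1) (3,4,2,5,1) (4,1,3,5,2) (4,1,5,2,3) (4,1,5,3,2) (4,2,3,5,1) (4,2,5,3,1) (4,3,2,5,1) (5,1,3,4,2) (5,1,4,2,3) (5,1,4,3,2) (5,2,3,4,1) (5,2,4,3,1) (5,3,2,4,1) — 30.
Summing: 3 + 12 + 30 = 45.

45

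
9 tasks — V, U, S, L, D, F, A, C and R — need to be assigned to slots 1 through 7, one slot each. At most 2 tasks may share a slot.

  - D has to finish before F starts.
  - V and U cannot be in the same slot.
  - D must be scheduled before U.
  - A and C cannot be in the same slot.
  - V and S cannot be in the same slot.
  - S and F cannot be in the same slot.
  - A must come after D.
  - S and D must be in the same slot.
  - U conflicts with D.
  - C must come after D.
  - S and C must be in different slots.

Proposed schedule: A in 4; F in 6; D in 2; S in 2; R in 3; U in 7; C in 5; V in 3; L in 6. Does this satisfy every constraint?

At most 2 tasks may share a slot — holds.
S and C must be in different slots — holds.
C must come after D — holds.
D has to finish before F starts — holds.
A and C cannot be in the same slot — holds.
D must be scheduled before U — holds.
S and D must be in the same slot — holds.
U conflicts with D — holds.
S and F cannot be in the same slot — holds.
V and U cannot be in the same slot — holds.
V and S cannot be in the same slot — holds.
A must come after D — holds.

Yes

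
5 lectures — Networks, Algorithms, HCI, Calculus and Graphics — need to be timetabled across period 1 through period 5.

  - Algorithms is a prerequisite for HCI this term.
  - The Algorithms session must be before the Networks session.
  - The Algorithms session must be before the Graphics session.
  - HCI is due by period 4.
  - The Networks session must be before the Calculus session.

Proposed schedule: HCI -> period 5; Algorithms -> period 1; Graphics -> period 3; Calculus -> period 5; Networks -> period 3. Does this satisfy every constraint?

Algorithms is a prerequisite for HCI this term — holds.
HCI is due by period 4 — violated.
The Algorithms session must be before the Networks session — holds.
The Networks session must be before the Calculus session — holds.
The Algorithms session must be before the Graphics session — holds.

Invalid. HCI is due by period 4.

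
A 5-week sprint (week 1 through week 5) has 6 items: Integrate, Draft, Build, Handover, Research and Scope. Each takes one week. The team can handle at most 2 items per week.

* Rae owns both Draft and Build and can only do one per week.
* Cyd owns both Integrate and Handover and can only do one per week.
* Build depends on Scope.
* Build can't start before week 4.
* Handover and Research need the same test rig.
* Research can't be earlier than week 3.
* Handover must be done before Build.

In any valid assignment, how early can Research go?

Research is available from week 3.
Research at week 3 is achievable: Build -> week 4; Scope -> week 1; Draft -> week 2; Research -> week 3; Handover -> week 1; Integrate -> week 2.

week 3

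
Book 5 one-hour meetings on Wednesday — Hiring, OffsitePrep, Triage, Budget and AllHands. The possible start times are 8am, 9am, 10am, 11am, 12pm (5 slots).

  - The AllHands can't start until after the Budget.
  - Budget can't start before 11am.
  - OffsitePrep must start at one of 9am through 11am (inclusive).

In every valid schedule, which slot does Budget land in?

Budget is available from 11am; downstream work caps Budget at 11am.
So Budget is pinned to 11am.

11am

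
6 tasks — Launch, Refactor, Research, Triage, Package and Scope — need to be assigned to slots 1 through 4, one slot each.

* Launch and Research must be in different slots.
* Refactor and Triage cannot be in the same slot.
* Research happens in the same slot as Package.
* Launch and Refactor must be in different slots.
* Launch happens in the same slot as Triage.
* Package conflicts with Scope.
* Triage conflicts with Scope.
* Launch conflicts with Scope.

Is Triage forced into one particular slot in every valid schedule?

No

Triage can be 1 (e.g. Research -> 2, Package -> 2, Triage -> 1, Refactor -> 2, Launch -> 1, Scope -> 3) or 2 (e.g. Package -> 1, Research -> 1, Refactor -> 1, Triage -> 2, Scope -> 3, Launch -> 2).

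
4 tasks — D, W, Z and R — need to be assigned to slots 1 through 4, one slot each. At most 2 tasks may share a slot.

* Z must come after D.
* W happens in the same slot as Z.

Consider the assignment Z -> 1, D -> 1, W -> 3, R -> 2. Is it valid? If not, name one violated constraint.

Invalid. W happens in the same slot as Z.

At most 2 tasks may share a slot — holds.
W happens in the same slot as Z — violated.
Z must come after D — violated.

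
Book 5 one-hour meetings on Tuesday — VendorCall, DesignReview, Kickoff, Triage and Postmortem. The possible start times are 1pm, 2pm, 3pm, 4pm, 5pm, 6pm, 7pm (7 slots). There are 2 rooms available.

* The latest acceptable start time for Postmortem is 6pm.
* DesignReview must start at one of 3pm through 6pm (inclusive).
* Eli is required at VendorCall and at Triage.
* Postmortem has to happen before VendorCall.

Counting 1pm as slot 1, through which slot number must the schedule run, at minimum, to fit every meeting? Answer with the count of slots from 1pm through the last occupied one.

The precedence chain requires at least 2 distinct slots.
With at most 2 per slot and 5 meetings, at least 3 slots are needed.
DesignReview can't be placed before 3pm — that is slot 3 counting from 1pm — so the schedule must run through at least 3 slots.
3 works (last occupied slot: 3pm): for example VendorCall=2pm, Postmortem=1pm, DesignReview=3pm, Triage=3pm, Kickoff=1pm.

3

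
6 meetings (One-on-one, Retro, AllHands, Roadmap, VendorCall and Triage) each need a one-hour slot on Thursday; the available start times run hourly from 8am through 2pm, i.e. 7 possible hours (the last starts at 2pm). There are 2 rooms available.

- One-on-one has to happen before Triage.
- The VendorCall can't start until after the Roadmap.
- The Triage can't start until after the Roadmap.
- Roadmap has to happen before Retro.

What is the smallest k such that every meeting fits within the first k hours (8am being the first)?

The precedence chain requires at least 2 distinct hours.
With at most 2 per hour and 6 meetings, at least 3 hours are needed.
3 works (last occupied hour: 10am): for example VendorCall in 10am, AllHands in 10am, Roadmap in 8am, One-on-one in 8am, Retro in 9am, Triage in 9am.

3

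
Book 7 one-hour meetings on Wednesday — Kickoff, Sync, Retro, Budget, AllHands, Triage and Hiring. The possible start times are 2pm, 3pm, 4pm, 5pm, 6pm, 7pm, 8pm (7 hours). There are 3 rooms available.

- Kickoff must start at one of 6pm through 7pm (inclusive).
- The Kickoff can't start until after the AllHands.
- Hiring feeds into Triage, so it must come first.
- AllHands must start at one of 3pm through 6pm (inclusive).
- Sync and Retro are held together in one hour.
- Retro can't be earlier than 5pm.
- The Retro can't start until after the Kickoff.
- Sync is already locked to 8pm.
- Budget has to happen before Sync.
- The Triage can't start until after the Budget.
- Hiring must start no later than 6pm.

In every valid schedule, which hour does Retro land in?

Retro is available from 5pm; Retro must be in the same hour as Sync, which can't be before 8pm, so Retro is at least 8pm.
So Retro is pinned to 8pm.

8pm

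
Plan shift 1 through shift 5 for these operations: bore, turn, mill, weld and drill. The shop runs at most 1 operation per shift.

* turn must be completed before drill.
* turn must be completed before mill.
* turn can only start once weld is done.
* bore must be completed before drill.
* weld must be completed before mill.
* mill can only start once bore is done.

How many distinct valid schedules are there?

Splitting on bore: it can be shift 1 (2), shift 2 (2), shift 3 (2). Listing each branch's schedules as (turn, mill, weld, drill) by shift number:
bore=shift 1: (3,4,2,5) (3,5,2,4) — 2.
bore=shift 2: (3,4,1,5) (3,5,1,4) — 2.
bore=shift 3: (2,4,1,5) (2,5,1,4) — 2.
Summing: 2 + 2 + 2 = 6.

6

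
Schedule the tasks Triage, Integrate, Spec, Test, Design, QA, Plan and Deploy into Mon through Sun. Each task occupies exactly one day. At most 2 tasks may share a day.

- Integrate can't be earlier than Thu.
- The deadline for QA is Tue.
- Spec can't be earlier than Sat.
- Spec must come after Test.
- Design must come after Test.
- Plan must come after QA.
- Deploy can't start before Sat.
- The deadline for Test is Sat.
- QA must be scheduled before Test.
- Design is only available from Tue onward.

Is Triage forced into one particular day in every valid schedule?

No

Triage can be Mon (e.g. Design in Wed, Triage in Mon, Test in Tue, Integrate in Thu, QA in Mon, Plan in Tue, Spec in Sat, Deploy in Sat) or Tue (e.g. Plan=Wed, Triage=Tue, Deploy=Sat, Spec=Sat, QA=Mon, Integrate=Thu, Test=Tue, Design=Wed).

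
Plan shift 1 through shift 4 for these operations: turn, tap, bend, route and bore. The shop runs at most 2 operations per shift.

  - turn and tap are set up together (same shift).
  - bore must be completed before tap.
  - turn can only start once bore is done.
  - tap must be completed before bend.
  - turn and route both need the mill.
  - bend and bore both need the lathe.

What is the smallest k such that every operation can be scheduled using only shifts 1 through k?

The precedence chain requires at least 3 distinct shifts.
With at most 2 per shift and 5 operations, at least 3 shifts are needed.
3 works (last occupied shift: shift 3): for example route=shift 1; tap=shift 2; turn=shift 2; bore=shift 1; bend=shift 3.

3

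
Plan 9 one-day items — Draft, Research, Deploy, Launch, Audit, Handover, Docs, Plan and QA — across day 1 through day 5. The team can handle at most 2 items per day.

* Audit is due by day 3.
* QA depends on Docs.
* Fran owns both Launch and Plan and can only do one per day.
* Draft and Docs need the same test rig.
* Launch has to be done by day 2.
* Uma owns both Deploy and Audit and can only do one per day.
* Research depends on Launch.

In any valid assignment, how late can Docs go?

Downstream work caps Docs at day 4.
Docs at day 4 is achievable: Research=day 2; Audit=day 1; Deploy=day 3; Docs=day 4; Draft=day 2; QA=day 5; Handover=day 3; Plan=day 4; Launch=day 1.

day 4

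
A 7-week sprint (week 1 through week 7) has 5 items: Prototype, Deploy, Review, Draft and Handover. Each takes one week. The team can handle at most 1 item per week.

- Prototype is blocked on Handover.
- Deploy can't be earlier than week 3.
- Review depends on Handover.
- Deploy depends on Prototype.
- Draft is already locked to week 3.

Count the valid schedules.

Splitting on Prototype: it can be week 2 (12), week 4 (15), week 5 (12), week 6 (6). Listing each branch's schedules as (Deploy, Review, Draft, Handover) by week number:
Prototype=week 2: (4,5,3,1) (4,6,3,1) (4,7,3,1) (5,4,3,1) (5,6,3,1) (5,7,3,1) (6,4,3,1) (6,5,3,1) (6,7,3,1) (7,4,3,1) (7,5,3,1) (7,6,3,1) — 12.
Prototype=week 4: (5,2,3,1) (5,6,3,1) (5,6,3,2) (5,7,3,1) (5,7,3,2) (6,2,3,1) (6,5,3,1) (6,5,3,2) (6,7,3,1) (6,7,3,2) (7,2,3,1) (7,5,3,1) (7,5,3,2) (7,6,3,1) (7,6,3,2) — 15.
Prototype=week 5: (6,2,3,1) (6,4,3,1) (6,4,3,2) (6,7,3,1) (6,7,3,2) (6,7,3,4) (7,2,3,1) (7,4,3,1) (7,4,3,2) (7,6,3,1) (7,6,3,2) (7,6,3,4) — 12.
Prototype=week 6: (7,2,3,1) (7,4,3,1) (7,4,3,2) (7,5,3,1) (7,5,3,2) (7,5,3,4) — 6.
Summing: 12 + 15 + 12 + 6 = 45.

45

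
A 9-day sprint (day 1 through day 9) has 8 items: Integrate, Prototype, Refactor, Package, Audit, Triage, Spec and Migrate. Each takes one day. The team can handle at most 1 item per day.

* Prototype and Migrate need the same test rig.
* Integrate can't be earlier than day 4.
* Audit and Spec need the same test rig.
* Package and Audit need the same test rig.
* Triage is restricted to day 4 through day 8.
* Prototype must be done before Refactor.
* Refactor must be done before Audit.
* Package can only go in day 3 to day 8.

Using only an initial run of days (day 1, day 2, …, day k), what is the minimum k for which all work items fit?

8 days

The precedence chain requires at least 3 distinct days.
With at most 1 per day and 8 work items, at least 8 days are needed.
Integrate can't be placed before day 4, so the schedule must run through at least day 4.
8 works (last occupied day: day 8): for example Audit -> day 6; Triage -> day 5; Integrate -> day 4; Refactor -> day 2; Prototype -> day 1; Migrate -> day 8; Spec -> day 7; Package -> day 3.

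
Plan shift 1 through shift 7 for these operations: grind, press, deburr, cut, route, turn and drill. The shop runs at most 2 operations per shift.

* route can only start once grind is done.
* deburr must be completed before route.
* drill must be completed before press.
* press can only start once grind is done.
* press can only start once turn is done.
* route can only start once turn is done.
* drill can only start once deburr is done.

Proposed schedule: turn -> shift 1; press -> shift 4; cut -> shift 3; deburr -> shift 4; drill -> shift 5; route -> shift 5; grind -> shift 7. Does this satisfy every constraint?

Invalid. press can only start once grind is done.

The shop runs at most 2 operations per shift — holds.
route can only start once turn is done — holds.
press can only start once grind is done — violated.
drill can only start once deburr is done — holds.
press can only start once turn is done — holds.
deburr must be completed before route — holds.
drill must be completed before press — violated.
route can only start once grind is done — violated.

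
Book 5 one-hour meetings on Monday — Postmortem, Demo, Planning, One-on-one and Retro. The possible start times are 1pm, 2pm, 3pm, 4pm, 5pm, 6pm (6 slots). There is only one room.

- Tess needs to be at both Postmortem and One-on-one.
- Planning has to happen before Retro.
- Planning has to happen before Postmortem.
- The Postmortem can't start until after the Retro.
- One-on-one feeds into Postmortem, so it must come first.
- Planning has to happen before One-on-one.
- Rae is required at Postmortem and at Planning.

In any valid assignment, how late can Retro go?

Precedence pushes Retro to at least 2pm; downstream work caps Retro at 5pm.
Retro at 5pm is achievable: Retro=5pm, Planning=1pm, Postmortem=6pm, Demo=3pm, One-on-one=2pm.

5pm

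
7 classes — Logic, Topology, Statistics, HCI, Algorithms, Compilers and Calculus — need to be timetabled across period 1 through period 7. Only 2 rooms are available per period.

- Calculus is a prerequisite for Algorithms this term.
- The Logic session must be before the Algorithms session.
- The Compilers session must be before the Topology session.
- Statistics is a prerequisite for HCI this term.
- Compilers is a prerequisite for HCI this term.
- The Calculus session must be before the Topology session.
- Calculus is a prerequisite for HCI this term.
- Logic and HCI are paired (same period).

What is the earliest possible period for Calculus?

Downstream work caps Calculus at period 5.
Calculus at period 1 is achievable: Calculus -> period 1; Algorithms -> period 4; Statistics -> period 2; HCI -> period 3; Logic -> period 3; Topology -> period 2; Compilers -> period 1.

period 1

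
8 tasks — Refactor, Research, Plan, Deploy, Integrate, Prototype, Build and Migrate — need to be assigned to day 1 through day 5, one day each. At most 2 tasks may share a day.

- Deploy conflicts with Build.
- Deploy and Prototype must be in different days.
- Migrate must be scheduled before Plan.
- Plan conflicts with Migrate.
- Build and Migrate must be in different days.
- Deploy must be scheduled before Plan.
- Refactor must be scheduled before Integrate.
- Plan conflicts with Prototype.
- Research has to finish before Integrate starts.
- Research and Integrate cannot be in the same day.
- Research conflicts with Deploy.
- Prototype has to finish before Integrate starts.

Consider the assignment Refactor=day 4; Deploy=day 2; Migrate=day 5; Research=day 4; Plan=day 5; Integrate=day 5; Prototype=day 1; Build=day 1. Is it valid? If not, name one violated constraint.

Plan conflicts with Prototype — holds.
At most 2 tasks may share a day — violated.
Research conflicts with Deploy — holds.
Prototype has to finish before Integrate starts — holds.
Deploy must be scheduled before Plan — holds.
Deploy and Prototype must be in different days — holds.
Research and Integrate cannot be in the same day — holds.
Build and Migrate must be in different days — holds.
Research has to finish before Integrate starts — holds.
Deploy conflicts with Build — holds.
Migrate must be scheduled before Plan — violated.
Refactor must be scheduled before Integrate — holds.
Plan conflicts with Migrate — violated.

No — it violates: Plan conflicts with Migrate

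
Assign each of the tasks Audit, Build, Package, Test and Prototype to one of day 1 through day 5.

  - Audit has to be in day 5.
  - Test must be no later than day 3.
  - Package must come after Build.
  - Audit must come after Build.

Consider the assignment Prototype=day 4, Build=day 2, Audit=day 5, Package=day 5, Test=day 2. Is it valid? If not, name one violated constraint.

Package must come after Build — holds.
Audit must come after Build — holds.
Audit has to be in day 5 — holds.
Test must be no later than day 3 — holds.

Yes, all constraints hold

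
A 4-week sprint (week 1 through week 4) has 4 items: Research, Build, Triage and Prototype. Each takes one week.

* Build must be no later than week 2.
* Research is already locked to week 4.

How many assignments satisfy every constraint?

Splitting on Build: it can be week 1 (16), week 2 (16). Listing each branch's schedules as (Research, Triage, Prototype) by week number:
Build=week 1: (4,1,1) (4,1,2) (4,1,3) (4,1,4) (4,2,1) (4,2,2) (4,2,3) (4,2,4) (4,3,1) (4,3,2) (4,3,3) (4,3,4) (4,4,1) (4,4,2) (4,4,3) (4,4,4) — 16.
Build=week 2: (4,1,1) (4,1,2) (4,1,3) (4,1,4) (4,2,1) (4,2,2) (4,2,3) (4,2,4) (4,3,1) (4,3,2) (4,3,3) (4,3,4) (4,4,1) (4,4,2) (4,4,3) (4,4,4) — 16.
Summing: 16 + 16 = 32.

32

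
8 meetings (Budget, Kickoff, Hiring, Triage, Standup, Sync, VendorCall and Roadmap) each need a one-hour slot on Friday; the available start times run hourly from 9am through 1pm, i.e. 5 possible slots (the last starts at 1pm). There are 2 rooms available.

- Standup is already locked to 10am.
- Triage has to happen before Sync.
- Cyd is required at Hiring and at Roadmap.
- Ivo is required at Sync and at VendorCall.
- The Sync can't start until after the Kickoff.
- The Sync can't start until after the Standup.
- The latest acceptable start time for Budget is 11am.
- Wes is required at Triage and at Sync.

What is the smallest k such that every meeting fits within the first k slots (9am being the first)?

The precedence chain requires at least 2 distinct slots.
With at most 2 per slot and 8 meetings, at least 4 slots are needed.
Propagating the time windows through the other constraints, Sync can't land before 11am — that is slot 3 counting from 9am — so the schedule must run through at least 3 slots.
4 works (last occupied slot: 12pm): for example Kickoff in 9am; Roadmap in 12pm; Budget in 9am; VendorCall in 12pm; Standup in 10am; Hiring in 11am; Sync in 11am; Triage in 10am.

4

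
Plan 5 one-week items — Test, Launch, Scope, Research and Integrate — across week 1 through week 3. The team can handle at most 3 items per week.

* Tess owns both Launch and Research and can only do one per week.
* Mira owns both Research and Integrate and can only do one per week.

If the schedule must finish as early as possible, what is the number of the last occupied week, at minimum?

With at most 3 per week and 5 tasks, at least 2 weeks are needed.
2 works (last occupied week: week 2): for example Launch=week 1, Scope=week 2, Test=week 1, Integrate=week 1, Research=week 2.

2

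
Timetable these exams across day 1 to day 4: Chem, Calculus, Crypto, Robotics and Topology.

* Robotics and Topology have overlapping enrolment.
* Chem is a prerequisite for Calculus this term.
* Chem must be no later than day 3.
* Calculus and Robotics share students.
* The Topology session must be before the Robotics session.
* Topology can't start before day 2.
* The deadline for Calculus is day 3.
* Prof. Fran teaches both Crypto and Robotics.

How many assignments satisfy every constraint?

Splitting on Chem: it can be day 1 (15), day 2 (6). Listing each branch's schedules as (Calculus, Crypto, Robotics, Topology) by day number:
Chem=day 1: (2,1,3,2) (2,1,4,2) (2,1,4,3) (2,2,3,2) (2,2,4,2) (2,2,4,3) (2,3,4,2) (2,3,4,3) (2,4,3,2) (3,1,4,2) (3,1,4,3) (3,2,4,2) (3,2,4,3) (3,3,4,2) (3,3,4,3) — 15.
Chem=day 2: (3,1,4,2) (3,1,4,3) (3,2,4,2) (3,2,4,3) (3,3,4,2) (3,3,4,3) — 6.
Summing: 15 + 6 = 21.

21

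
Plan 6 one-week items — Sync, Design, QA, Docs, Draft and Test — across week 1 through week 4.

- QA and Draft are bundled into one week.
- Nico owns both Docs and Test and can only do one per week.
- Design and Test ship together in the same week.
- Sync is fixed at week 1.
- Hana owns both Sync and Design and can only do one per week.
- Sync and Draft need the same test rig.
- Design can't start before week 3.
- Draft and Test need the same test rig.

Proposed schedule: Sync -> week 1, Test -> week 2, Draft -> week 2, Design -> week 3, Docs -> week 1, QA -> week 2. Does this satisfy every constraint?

Invalid. Draft and Test need the same test rig.

Hana owns both Sync and Design and can only do one per week — holds.
Sync and Draft need the same test rig — holds.
QA and Draft are bundled into one week — holds.
Sync is fixed at week 1 — holds.
Design can't start before week 3 — holds.
Design and Test ship together in the same week — violated.
Draft and Test need the same test rig — violated.
Nico owns both Docs and Test and can only do one per week — holds.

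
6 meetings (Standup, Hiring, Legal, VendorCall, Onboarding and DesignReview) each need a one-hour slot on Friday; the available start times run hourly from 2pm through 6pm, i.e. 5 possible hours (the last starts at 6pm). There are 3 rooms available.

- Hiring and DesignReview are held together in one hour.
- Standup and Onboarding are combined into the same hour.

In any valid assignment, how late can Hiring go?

Hiring at 6pm is achievable: VendorCall in 3pm, DesignReview in 6pm, Legal in 2pm, Standup in 2pm, Onboarding in 2pm, Hiring in 6pm.

6pm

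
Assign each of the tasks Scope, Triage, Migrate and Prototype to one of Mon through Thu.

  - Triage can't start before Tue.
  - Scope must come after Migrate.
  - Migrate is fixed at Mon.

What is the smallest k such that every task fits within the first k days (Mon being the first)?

The precedence chain requires at least 2 distinct days.
2 works (last occupied day: Tue): for example Migrate=Mon, Prototype=Mon, Scope=Tue, Triage=Tue.

2 days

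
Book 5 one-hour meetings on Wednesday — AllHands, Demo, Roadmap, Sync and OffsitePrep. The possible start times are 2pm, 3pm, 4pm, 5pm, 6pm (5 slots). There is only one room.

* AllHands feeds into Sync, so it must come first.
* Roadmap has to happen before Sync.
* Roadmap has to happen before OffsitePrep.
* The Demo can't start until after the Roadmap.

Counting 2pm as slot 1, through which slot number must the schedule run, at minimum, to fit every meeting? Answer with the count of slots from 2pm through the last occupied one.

5 slots

The precedence chain requires at least 2 distinct slots.
With at most 1 per slot and 5 meetings, at least 5 slots are needed.
5 works (last occupied slot: 6pm): for example AllHands in 3pm; Roadmap in 2pm; Demo in 5pm; Sync in 4pm; OffsitePrep in 6pm.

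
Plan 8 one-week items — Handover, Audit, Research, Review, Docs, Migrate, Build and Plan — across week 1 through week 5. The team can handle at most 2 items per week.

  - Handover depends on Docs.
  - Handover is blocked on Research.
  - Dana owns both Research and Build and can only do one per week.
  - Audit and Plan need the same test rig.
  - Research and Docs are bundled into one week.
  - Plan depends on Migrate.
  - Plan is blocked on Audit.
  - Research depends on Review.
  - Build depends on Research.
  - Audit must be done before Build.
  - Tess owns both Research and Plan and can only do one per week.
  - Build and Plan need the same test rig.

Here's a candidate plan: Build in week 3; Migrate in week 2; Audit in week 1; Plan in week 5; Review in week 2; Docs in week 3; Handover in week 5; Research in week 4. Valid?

No — it violates: Build depends on Research

Audit and Plan need the same test rig — holds.
Research and Docs are bundled into one week — violated.
The team can handle at most 2 items per week — holds.
Handover depends on Docs — holds.
Research depends on Review — holds.
Plan depends on Migrate — holds.
Handover is blocked on Research — holds.
Build and Plan need the same test rig — holds.
Plan is blocked on Audit — holds.
Tess owns both Research and Plan and can only do one per week — holds.
Build depends on Research — violated.
Dana owns both Research and Build and can only do one per week — holds.
Audit must be done before Build — holds.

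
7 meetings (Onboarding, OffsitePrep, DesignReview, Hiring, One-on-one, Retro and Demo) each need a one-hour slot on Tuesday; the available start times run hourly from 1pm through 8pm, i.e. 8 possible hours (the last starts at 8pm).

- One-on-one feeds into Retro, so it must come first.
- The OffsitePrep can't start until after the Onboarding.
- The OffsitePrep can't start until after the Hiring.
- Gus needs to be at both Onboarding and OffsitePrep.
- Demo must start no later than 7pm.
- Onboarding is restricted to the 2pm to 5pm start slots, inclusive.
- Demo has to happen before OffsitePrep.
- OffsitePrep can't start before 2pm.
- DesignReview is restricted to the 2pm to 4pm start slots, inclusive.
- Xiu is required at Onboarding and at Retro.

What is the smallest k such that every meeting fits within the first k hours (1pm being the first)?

The precedence chain requires at least 2 distinct hours.
Propagating the time windows through the other constraints, OffsitePrep can't land before 3pm — that is hour 3 counting from 1pm — so the schedule must run through at least 3 hours.
3 works (last occupied hour: 3pm): for example One-on-one -> 1pm, Hiring -> 1pm, Retro -> 3pm, Demo -> 1pm, Onboarding -> 2pm, DesignReview -> 2pm, OffsitePrep -> 3pm.

3 hours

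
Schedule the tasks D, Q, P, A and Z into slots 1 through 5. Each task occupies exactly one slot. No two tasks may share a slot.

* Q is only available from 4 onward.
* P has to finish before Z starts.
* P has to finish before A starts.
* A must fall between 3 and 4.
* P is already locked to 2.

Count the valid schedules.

Enumerating: P=2; A=3; D=1; Q=4; Z=5 | A=3, D=1, P=2, Z=4, Q=5 | A=4; D=1; Q=5; P=2; Z=3.

3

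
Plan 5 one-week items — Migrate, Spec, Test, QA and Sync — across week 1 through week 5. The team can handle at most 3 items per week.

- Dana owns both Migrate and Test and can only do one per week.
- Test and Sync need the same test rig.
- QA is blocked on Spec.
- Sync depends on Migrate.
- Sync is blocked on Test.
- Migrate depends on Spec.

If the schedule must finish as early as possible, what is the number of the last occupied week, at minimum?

3

The precedence chain requires at least 3 distinct weeks.
With at most 3 per week and 5 work items, at least 2 weeks are needed.
3 works (last occupied week: week 3): for example Sync=week 3, QA=week 2, Migrate=week 2, Test=week 1, Spec=week 1.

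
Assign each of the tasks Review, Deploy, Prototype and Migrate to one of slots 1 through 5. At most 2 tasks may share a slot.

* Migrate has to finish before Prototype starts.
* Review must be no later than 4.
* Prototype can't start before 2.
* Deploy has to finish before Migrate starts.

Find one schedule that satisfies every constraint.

Review=1, Prototype=3, Migrate=2, Deploy=1

Checking: Deploy(1) before Migrate(2); Migrate(2) before Prototype(3); Prototype=3 in [2,5]; Review=1 in [1,4]; max 2 per slot (cap 2).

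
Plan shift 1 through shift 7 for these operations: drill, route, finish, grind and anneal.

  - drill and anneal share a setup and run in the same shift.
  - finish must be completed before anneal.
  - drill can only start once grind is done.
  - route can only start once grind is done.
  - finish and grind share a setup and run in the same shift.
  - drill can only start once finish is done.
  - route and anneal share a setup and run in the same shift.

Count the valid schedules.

Splitting on drill: it can be shift 2 (1), shift 3 (2), shift 4 (3), shift 5 (4), shift 6 (5), shift 7 (6). Listing each branch's schedules as (route, finish, grind, anneal) by shift number:
drill=shift 2: (2,1,1,2) — 1.
drill=shift 3: (3,1,1,3) (3,2,2,3) — 2.
drill=shift 4: (4,1,1,4) (4,2,2,4) (4,3,3,4) — 3.
drill=shift 5: (5,1,1,5) (5,2,2,5) (5,3,3,5) (5,4,4,5) — 4.
drill=shift 6: (6,1,1,6) (6,2,2,6) (6,3,3,6) (6,4,4,6) (6,5,5,6) — 5.
drill=shift 7: (7,1,1,7) (7,2,2,7) (7,3,3,7) (7,4,4,7) (7,5,5,7) (7,6,6,7) — 6.
Summing: 1 + 2 + 3 + 4 + 5 + 6 = 21.

21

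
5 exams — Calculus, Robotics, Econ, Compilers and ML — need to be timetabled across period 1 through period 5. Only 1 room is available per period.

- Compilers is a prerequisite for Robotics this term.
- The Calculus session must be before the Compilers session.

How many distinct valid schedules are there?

Splitting on Calculus: it can be period 1 (12), period 2 (6), period 3 (2). Listing each branch's schedules as (Robotics, Econ, Compilers, ML) by period number:
Calculus=period 1: (3,4,2,5) (3,5,2,4) (4,2,3,5) (4,3,2,5) (4,5,2,3) (4,5,3,2) (5,2,3,4) (5,2,4,3) (5,3,2,4) (5,3,4,2) (5,4,2,3) (5,4,3,2) — 12.
Calculus=period 2: (4,1,3,5) (4,5,3,1) (5,1,3,4) (5,1,4,3) (5,3,4,1) (5,4,3,1) — 6.
Calculus=period 3: (5,1,4,2) (5,2,4,1) — 2.
Summing: 12 + 6 + 2 = 20.

20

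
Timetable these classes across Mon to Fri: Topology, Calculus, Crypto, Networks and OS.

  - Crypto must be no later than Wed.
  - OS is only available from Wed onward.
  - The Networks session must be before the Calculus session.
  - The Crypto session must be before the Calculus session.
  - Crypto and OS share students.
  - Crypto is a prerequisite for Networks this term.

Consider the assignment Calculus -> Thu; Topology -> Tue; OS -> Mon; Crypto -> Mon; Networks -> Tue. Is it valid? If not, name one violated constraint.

No — it violates: Crypto and OS share students

Crypto is a prerequisite for Networks this term — holds.
The Networks session must be before the Calculus session — holds.
The Crypto session must be before the Calculus session — holds.
Crypto must be no later than Wed — holds.
OS is only available from Wed onward — violated.
Crypto and OS share students — violated.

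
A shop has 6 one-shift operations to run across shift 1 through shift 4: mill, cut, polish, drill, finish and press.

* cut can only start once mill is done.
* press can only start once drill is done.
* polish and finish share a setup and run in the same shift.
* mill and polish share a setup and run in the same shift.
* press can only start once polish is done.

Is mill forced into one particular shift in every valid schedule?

No

mill can be shift 1 (e.g. press=shift 2; finish=shift 1; drill=shift 1; mill=shift 1; cut=shift 2; polish=shift 1) or shift 2 (e.g. mill in shift 2; press in shift 3; cut in shift 3; drill in shift 1; finish in shift 2; polish in shift 2).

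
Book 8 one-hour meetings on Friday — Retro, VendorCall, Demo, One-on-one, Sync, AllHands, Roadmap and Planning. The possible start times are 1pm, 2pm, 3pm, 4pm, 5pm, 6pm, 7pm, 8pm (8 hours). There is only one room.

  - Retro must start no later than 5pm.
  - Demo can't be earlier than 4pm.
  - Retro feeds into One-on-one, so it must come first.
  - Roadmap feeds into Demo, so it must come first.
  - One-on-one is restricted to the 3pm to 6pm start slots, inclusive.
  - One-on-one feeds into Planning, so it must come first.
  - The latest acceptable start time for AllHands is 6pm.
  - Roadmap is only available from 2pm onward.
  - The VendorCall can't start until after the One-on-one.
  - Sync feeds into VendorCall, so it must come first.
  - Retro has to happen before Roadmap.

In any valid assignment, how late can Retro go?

3pm

Retro's own window allows nothing later than 5pm.
Retro at 3pm is achievable: Retro in 3pm, VendorCall in 7pm, Roadmap in 5pm, Demo in 6pm, One-on-one in 4pm, Planning in 8pm, Sync in 2pm, AllHands in 1pm.
Nothing later works — the capacity limit rule out every hour after 3pm.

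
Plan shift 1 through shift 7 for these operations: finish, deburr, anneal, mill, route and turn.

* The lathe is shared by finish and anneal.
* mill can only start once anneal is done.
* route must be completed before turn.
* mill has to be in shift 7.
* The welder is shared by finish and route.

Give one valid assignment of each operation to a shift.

mill=shift 7; deburr=shift 1; turn=shift 2; anneal=shift 1; route=shift 1; finish=shift 2

Checking: anneal(shift 1) before mill(shift 7); route(shift 1) before turn(shift 2); finish(shift 2) != anneal(shift 1); finish(shift 2) != route(shift 1); mill=shift 7 in [shift 7,shift 7].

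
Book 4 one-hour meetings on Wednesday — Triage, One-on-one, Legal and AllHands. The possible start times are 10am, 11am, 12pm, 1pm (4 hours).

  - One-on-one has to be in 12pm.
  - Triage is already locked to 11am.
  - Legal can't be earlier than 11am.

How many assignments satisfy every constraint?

12

Splitting on Legal: it can be 11am (4), 12pm (4), 1pm (4). Listing each branch's schedules as (Triage, One-on-one, AllHands):
Legal=11am: (11am,12pm,10am) (11am,12pm,11am) (11am,12pm,12pm) (11am,12pm,1pm) — 4.
Legal=12pm: (11am,12pm,10am) (11am,12pm,11am) (11am,12pm,12pm) (11am,12pm,1pm) — 4.
Legal=1pm: (11am,12pm,10am) (11am,12pm,11am) (11am,12pm,12pm) (11am,12pm,1pm) — 4.
Summing: 4 + 4 + 4 = 12.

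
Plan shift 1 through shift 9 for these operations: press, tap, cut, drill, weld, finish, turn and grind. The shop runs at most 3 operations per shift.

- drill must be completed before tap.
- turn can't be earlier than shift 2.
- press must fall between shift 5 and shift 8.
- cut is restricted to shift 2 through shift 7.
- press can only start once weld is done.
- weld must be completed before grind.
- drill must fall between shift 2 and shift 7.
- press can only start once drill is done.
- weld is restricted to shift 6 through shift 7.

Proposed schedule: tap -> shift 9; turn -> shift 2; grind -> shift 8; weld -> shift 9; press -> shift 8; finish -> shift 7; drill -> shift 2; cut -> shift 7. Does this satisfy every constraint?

weld must be completed before grind — violated.
press can only start once weld is done — violated.
weld is restricted to shift 6 through shift 7 — violated.
drill must be completed before tap — holds.
press must fall between shift 5 and shift 8 — holds.
drill must fall between shift 2 and shift 7 — holds.
turn can't be earlier than shift 2 — holds.
press can only start once drill is done — holds.
cut is restricted to shift 2 through shift 7 — holds.
The shop runs at most 3 operations per shift — holds.

Invalid. weld is restricted to shift 6 through shift 7.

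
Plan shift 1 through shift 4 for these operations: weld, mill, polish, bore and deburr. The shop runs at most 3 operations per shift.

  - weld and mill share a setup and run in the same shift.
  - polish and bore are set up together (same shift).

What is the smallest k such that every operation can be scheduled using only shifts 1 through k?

With at most 3 per shift and 5 operations, at least 2 shifts are needed.
2 works (last occupied shift: shift 2): for example weld in shift 1; deburr in shift 1; bore in shift 2; polish in shift 2; mill in shift 1.

2 shifts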